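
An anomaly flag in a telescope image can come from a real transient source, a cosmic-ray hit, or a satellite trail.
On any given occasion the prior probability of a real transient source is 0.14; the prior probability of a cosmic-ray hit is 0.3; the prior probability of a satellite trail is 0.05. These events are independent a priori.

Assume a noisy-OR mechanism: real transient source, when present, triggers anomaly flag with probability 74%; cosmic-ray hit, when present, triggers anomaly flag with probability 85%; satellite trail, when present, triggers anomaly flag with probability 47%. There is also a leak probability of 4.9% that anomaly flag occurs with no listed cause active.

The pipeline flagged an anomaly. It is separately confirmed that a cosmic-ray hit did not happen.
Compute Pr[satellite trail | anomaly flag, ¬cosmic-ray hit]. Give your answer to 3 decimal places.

Under noisy-OR, P(anomaly flag | causes) = 1 − (1−0.049)·∏(1−qᵢ) over the active causes.
For the numerator, keep only satellite trail=true terms: 0.021327 + 0.006083 = 0.027410
Normalizer over all consistent configurations: 0.049*0.86*0.95 + 0.49597*0.86*0.05 + 0.75274*0.14*0.95 + 0.868952*0.14*0.05 = 0.167557
P(satellite trail | anomaly flag, ¬cosmic-ray hit) = 0.027410/0.167557 ≈ 0.164

Pr[satellite trail | anomaly flag, ¬cosmic-ray hit] ≈ 0.164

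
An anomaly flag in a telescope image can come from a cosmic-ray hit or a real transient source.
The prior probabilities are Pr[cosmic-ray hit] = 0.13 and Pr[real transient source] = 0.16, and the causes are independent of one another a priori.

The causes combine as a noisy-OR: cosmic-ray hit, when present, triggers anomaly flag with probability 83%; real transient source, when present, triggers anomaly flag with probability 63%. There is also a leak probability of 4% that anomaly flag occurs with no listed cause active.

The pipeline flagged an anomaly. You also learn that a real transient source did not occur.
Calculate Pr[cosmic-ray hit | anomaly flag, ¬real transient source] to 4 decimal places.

Pr[cosmic-ray hit | anomaly flag, ¬real transient source] ≈ 0.7576

Under noisy-OR, P(anomaly flag | causes) = 1 − (1−0.04)·∏(1−qᵢ) over the active causes.
P(anomaly flag | ¬real transient source) = 0.04·0.87 + 0.8368·0.13 = 0.034800 + 0.108784 = 0.143584
The cosmic-ray hit-present share is 0.8368·0.13 = 0.108784.
P(cosmic-ray hit | anomaly flag, ¬real transient source) = 0.108784 / 0.143584 ≈ 0.7576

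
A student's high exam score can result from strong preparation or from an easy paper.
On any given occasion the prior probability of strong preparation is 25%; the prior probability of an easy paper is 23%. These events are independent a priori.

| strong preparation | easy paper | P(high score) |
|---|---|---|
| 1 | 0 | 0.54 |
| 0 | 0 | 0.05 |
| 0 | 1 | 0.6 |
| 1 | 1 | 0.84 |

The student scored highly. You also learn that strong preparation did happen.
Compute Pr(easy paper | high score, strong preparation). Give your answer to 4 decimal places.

Pr(easy paper | high score, strong preparation) ≈ 0.3172

P(high score | strong preparation) = 0.54*0.77 + 0.84*0.23 = 0.415800 + 0.193200 = 0.609000
The easy paper-present share is 0.84*0.23 = 0.193200.
So P(easy paper | high score, strong preparation) = 0.193200/0.609000 ≈ 0.3172.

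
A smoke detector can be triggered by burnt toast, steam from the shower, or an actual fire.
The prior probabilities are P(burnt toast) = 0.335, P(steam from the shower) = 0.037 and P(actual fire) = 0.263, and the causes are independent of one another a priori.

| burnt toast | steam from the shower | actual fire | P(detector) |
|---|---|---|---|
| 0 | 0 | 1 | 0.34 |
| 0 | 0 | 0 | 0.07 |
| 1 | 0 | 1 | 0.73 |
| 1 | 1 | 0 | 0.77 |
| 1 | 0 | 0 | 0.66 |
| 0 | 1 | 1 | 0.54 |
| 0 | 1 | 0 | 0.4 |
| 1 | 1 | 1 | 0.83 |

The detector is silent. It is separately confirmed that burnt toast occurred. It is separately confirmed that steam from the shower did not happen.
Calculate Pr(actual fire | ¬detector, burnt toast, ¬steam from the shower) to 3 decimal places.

Pr(actual fire | ¬detector, burnt toast, ¬steam from the shower) ≈ 0.221

P(¬detector | burnt toast, ¬steam from the shower) = 0.34×0.737 + 0.27×0.263 = 0.250580 + 0.071010 = 0.321590
Of this, 0.071010 comes from 0.27×0.263 (the actual fire=true cases).
P(actual fire | ¬detector, burnt toast, ¬steam from the shower) = 0.071010 / 0.321590 ≈ 0.221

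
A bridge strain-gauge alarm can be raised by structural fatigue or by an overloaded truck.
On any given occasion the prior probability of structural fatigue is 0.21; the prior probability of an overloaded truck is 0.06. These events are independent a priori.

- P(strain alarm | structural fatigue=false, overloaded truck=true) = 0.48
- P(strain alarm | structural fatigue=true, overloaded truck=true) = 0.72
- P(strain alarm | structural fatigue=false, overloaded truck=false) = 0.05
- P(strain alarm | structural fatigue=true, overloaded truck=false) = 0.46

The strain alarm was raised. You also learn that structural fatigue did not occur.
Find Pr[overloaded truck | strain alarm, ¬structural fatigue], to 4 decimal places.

Pr[overloaded truck | strain alarm, ¬structural fatigue] ≈ 0.3799

P(strain alarm | ¬structural fatigue) = 0.05×0.94 + 0.48×0.06 = 0.047000 + 0.028800 = 0.075800
Of this, 0.028800 comes from 0.48×0.06 (the overloaded truck=true cases).
So P(overloaded truck | strain alarm, ¬structural fatigue) = 0.028800/0.075800 ≈ 0.3799.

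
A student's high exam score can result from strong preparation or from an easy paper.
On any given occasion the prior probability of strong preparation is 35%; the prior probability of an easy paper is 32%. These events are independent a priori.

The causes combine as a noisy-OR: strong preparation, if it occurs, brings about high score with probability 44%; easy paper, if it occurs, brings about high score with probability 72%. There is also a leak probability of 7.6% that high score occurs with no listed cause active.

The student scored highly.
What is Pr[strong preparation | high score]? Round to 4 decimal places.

Under noisy-OR, P(high score | causes) = 1 − (1−0.076)·∏(1−qᵢ) over the active causes.
Numerator (weight on configurations with strong preparation): 0.114849 + 0.095773 = 0.210622
Denominator P(high score): 0.076*0.65*0.68 + 0.74128*0.65*0.32 + 0.48256*0.35*0.68 + 0.855117*0.35*0.32 = 0.398400
Posterior = 0.210622 / 0.398400 ≈ 0.5287

Pr[strong preparation | high score] ≈ 0.5287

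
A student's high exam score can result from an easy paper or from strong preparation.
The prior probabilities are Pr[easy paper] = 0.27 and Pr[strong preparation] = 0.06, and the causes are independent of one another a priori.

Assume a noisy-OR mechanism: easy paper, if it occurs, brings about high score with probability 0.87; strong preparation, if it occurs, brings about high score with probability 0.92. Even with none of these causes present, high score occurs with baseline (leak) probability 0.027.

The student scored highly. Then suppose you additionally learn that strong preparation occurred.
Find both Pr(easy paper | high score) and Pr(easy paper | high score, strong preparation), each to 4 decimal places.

Pr(easy paper | high score) ≈ 0.8014; Pr(easy paper | high score, strong preparation) ≈ 0.2842

Under noisy-OR, P(high score | causes) = 1 − (1−0.027)·∏(1−qᵢ) over the active causes.
By total probability over the 4 (easy paper, strong preparation) configurations:
  P(high score) = 0.027×0.73×0.94 + 0.92216×0.73×0.06 + 0.87351×0.27×0.94 + 0.989881×0.27×0.06
        = 0.018527 + 0.040391 + 0.221697 + 0.016036 = 0.296651
Configurations with easy paper contribute 0.237733, so
  P(easy paper | high score) = 0.237733 / 0.296651 ≈ 0.8014

Now also conditioning on strong preparation=true:
Enumerate both values of easy paper and weight by the priors:
  P(high score | strong preparation) = 0.92216*0.73 + 0.989881*0.27
        = 0.673177 + 0.267268 = 0.940445
Configurations with easy paper contribute 0.267268, so
  P(easy paper | high score, strong preparation) = 0.267268 / 0.940445 ≈ 0.2842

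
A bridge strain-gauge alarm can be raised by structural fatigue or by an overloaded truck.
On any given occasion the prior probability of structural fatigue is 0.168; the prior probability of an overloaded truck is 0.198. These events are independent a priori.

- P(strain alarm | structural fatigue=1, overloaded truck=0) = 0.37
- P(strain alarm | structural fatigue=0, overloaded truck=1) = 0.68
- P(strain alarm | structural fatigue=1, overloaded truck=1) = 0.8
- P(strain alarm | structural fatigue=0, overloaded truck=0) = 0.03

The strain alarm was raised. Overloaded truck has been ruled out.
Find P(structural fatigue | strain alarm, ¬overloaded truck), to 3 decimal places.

P(structural fatigue | strain alarm, ¬overloaded truck) ≈ 0.713

P(strain alarm | ¬overloaded truck) = 0.03·0.832 + 0.37·0.168 = 0.024960 + 0.062160 = 0.087120
The structural fatigue-present share is 0.37·0.168 = 0.062160.
So P(structural fatigue | strain alarm, ¬overloaded truck) = 0.062160/0.087120 ≈ 0.713.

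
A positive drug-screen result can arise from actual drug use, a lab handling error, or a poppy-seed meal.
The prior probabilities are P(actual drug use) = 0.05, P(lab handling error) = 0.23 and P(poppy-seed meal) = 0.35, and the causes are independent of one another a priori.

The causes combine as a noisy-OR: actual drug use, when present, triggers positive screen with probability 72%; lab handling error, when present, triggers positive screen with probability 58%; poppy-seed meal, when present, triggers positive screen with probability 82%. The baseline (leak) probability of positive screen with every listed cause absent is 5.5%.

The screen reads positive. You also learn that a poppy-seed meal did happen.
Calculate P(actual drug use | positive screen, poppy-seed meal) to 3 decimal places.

Under noisy-OR, P(positive screen | causes) = 1 − (1−0.055)·∏(1−qᵢ) over the active causes.
Sum P(positive screen|·) weighted by the priors over the 4 (actual drug use, lab handling error) configurations:
  P(positive screen | poppy-seed meal) = 0.8299·0.95·0.77 + 0.928558·0.95·0.23 + 0.952372·0.05·0.77 + 0.979996·0.05·0.23
        = 0.607072 + 0.202890 + 0.036666 + 0.011270 = 0.857898
Configurations with actual drug use contribute 0.047936, so
  P(actual drug use | positive screen, poppy-seed meal) = 0.047936 / 0.857898 ≈ 0.056

P(actual drug use | positive screen, poppy-seed meal) ≈ 0.056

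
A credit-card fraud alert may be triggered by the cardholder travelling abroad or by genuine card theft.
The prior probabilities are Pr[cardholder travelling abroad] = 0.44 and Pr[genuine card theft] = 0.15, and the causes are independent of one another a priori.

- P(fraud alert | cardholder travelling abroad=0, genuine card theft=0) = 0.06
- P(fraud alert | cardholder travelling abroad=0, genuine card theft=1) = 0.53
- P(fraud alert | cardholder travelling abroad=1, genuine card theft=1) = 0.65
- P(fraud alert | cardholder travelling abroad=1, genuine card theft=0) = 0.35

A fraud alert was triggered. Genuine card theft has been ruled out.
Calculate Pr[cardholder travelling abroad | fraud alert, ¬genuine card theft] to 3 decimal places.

By total probability over both values of cardholder travelling abroad:
  P(fraud alert | ¬genuine card theft) = 0.06×0.56 + 0.35×0.44
        = 0.033600 + 0.154000 = 0.187600
Configurations with cardholder travelling abroad contribute 0.154000, so
  P(cardholder travelling abroad | fraud alert, ¬genuine card theft) = 0.154000 / 0.187600 ≈ 0.821

Pr[cardholder travelling abroad | fraud alert, ¬genuine card theft] ≈ 0.821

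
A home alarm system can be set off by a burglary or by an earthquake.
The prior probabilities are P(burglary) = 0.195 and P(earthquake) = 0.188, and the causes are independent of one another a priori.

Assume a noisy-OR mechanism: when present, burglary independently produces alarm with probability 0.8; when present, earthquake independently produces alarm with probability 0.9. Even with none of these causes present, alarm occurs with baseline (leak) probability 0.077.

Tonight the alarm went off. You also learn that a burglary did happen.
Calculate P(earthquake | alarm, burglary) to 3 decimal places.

P(earthquake | alarm, burglary) ≈ 0.218

Under noisy-OR, P(alarm | causes) = 1 − (1−0.077)·∏(1−qᵢ) over the active causes.
P(alarm | burglary) = 0.8154×0.812 + 0.98154×0.188 = 0.662105 + 0.184530 = 0.846635
Restricting to configurations with earthquake present: 0.98154×0.188 = 0.184530.
P(earthquake | alarm, burglary) = 0.184530 / 0.846635 ≈ 0.218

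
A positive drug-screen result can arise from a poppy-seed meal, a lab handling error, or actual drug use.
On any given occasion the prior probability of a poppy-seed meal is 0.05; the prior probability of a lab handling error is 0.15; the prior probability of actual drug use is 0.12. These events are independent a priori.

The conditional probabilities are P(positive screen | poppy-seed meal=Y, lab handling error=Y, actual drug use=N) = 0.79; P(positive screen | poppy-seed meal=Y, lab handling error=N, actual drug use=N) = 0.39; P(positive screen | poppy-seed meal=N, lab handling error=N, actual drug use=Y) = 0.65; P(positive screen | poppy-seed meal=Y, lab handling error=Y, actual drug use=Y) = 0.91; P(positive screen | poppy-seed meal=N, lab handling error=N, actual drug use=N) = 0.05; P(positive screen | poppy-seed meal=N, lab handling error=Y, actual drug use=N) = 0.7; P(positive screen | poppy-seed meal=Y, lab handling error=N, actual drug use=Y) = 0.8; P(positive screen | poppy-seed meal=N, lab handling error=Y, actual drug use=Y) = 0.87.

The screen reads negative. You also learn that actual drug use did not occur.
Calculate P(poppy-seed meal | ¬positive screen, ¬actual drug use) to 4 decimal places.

P(poppy-seed meal | ¬positive screen, ¬actual drug use) ≈ 0.0328

Enumerate the 4 (poppy-seed meal, lab handling error) configurations and weight by the priors:
  P(¬positive screen | ¬actual drug use) = 0.95·0.95·0.85 + 0.3·0.95·0.15 + 0.61·0.05·0.85 + 0.21·0.05·0.15
        = 0.767125 + 0.042750 + 0.025925 + 0.001575 = 0.837375
Keeping only the poppy-seed meal-present terms gives 0.027500, so
  P(poppy-seed meal | ¬positive screen, ¬actual drug use) = 0.027500 / 0.837375 ≈ 0.0328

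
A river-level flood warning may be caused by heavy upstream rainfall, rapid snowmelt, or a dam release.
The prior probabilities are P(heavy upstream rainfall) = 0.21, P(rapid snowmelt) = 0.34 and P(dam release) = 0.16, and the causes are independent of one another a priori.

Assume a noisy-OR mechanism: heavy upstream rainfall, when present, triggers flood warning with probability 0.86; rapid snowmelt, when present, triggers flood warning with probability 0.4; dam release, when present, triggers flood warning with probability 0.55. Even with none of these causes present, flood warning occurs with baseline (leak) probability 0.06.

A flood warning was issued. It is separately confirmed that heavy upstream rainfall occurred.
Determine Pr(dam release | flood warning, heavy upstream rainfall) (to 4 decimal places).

Pr(dam release | flood warning, heavy upstream rainfall) ≈ 0.1694

Under noisy-OR, P(flood warning | causes) = 1 − (1−0.06)·∏(1−qᵢ) over the active causes.
Numerator (weight on configurations with dam release): 0.099346 + 0.052467 = 0.151813
Denominator P(flood warning | heavy upstream rainfall): 0.8684·0.66·0.84 + 0.94078·0.66·0.16 + 0.92104·0.34·0.84 + 0.964468·0.34·0.16 = 0.896303
Posterior = 0.151813 / 0.896303 ≈ 0.1694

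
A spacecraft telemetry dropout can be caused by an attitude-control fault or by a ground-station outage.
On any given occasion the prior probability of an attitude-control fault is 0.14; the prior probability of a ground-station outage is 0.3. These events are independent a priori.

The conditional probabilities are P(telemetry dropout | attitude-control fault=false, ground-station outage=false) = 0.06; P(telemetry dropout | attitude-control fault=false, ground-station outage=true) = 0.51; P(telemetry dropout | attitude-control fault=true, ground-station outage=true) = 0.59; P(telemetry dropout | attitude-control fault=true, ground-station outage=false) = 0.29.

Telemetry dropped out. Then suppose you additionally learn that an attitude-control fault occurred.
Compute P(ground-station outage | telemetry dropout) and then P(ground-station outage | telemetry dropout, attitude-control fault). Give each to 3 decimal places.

P(telemetry dropout) = 0.06·0.86·0.7 + 0.51·0.86·0.3 + 0.29·0.14·0.7 + 0.59·0.14·0.3 = 0.036120 + 0.131580 + 0.028420 + 0.024780 = 0.220900
Restricting to configurations with ground-station outage present: 0.131580 + 0.024780 = 0.156360.
P(ground-station outage | telemetry dropout) = 0.156360 / 0.220900 ≈ 0.708

Now condition on the additional information:
P(telemetry dropout | attitude-control fault) = 0.29*0.7 + 0.59*0.3 = 0.203000 + 0.177000 = 0.380000
Restricting to configurations with ground-station outage present: 0.59*0.3 = 0.177000.
P(ground-station outage | telemetry dropout, attitude-control fault) = 0.177000 / 0.380000 ≈ 0.466
This is intercausal reasoning (explaining away): once attitude-control fault accounts for the telemetry dropout, ground-station outage becomes less likely.

P(ground-station outage | telemetry dropout) ≈ 0.708; P(ground-station outage | telemetry dropout, attitude-control fault) ≈ 0.466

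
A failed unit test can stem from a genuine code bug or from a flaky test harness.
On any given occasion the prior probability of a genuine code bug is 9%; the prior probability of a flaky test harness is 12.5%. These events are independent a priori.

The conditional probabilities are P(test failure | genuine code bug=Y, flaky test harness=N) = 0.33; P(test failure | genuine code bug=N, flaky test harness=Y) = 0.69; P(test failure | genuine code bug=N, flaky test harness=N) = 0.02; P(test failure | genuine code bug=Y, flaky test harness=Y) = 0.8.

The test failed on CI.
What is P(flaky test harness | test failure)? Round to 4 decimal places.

P(test failure) = 0.02×0.91×0.875 + 0.69×0.91×0.125 + 0.33×0.09×0.875 + 0.8×0.09×0.125 = 0.015925 + 0.078488 + 0.025988 + 0.009000 = 0.129401
The flaky test harness-present share is 0.078488 + 0.009000 = 0.087488.
So P(flaky test harness | test failure) = 0.087488/0.129401 ≈ 0.6761.

P(flaky test harness | test failure) ≈ 0.6761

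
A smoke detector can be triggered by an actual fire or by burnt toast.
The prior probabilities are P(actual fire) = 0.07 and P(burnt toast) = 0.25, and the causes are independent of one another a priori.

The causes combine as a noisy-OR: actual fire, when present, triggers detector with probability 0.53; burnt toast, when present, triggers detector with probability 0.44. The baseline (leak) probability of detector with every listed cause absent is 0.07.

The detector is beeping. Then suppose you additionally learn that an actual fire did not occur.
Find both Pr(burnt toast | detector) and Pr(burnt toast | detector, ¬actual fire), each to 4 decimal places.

Under noisy-OR, P(detector | causes) = 1 − (1−0.07)·∏(1−qᵢ) over the active causes.
P(detector) = 0.07*0.93*0.75 + 0.4792*0.93*0.25 + 0.5629*0.07*0.75 + 0.755224*0.07*0.25 = 0.048825 + 0.111414 + 0.029552 + 0.013216 = 0.203007
The burnt toast-present share is 0.111414 + 0.013216 = 0.124630.
P(burnt toast | detector) = 0.124630 / 0.203007 ≈ 0.6139

With the extra evidence:
Sum P(detector|·) weighted by the priors over both values of burnt toast:
  P(detector | ¬actual fire) = 0.07*0.75 + 0.4792*0.25
        = 0.052500 + 0.119800 = 0.172300
Configurations with burnt toast contribute 0.119800, so
  P(burnt toast | detector, ¬actual fire) = 0.119800 / 0.172300 ≈ 0.6953

Pr(burnt toast | detector) ≈ 0.6139; Pr(burnt toast | detector, ¬actual fire) ≈ 0.6953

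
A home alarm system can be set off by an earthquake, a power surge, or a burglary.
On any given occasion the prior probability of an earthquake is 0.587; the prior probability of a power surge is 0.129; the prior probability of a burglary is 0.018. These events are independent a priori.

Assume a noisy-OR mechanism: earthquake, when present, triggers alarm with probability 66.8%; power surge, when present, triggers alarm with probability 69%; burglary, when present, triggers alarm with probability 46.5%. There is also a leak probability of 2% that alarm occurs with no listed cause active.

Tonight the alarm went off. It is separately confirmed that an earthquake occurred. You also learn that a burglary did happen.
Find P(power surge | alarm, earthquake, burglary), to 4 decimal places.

P(power surge | alarm, earthquake, burglary) ≈ 0.1450

Under noisy-OR, P(alarm | causes) = 1 − (1−0.02)·∏(1−qᵢ) over the active causes.
Weight on power surge=true, given the evidence: 0.946039*0.129 = 0.122039
Denominator P(alarm | earthquake, burglary): 0.825932*0.871 + 0.946039*0.129 = 0.841426
P(power surge | alarm, earthquake, burglary) = 0.122039/0.841426 ≈ 0.1450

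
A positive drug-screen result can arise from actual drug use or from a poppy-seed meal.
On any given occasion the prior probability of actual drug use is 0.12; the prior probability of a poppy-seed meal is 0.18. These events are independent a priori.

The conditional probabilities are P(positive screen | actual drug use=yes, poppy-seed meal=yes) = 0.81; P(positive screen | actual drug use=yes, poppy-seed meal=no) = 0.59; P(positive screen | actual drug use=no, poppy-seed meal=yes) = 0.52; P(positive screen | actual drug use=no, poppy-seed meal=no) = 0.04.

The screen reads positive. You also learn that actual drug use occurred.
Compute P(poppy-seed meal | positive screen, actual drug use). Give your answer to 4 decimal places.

For the numerator, keep only poppy-seed meal=true terms: 0.81×0.18 = 0.145800
The normalizing constant is 0.59×0.82 + 0.81×0.18 = 0.629600
Posterior = 0.145800 / 0.629600 ≈ 0.2316

P(poppy-seed meal | positive screen, actual drug use) ≈ 0.2316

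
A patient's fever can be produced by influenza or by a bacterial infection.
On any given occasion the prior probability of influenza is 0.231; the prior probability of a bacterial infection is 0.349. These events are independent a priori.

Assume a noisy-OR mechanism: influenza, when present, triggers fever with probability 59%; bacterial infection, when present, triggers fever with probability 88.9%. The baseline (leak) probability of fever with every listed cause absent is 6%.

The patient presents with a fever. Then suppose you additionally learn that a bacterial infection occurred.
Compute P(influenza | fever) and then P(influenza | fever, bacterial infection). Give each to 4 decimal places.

Under noisy-OR, P(fever | causes) = 1 − (1−0.06)·∏(1−qᵢ) over the active causes.
P(fever) = 0.06*0.769*0.651 + 0.89566*0.769*0.349 + 0.6146*0.231*0.651 + 0.957221*0.231*0.349 = 0.030037 + 0.240378 + 0.092424 + 0.077170 = 0.440009
Restricting to configurations with influenza present: 0.092424 + 0.077170 = 0.169594.
P(influenza | fever) = 0.169594 / 0.440009 ≈ 0.3854

Now condition on the additional information:
Sum P(fever|·) weighted by the priors over both values of influenza:
  P(fever | bacterial infection) = 0.89566×0.769 + 0.957221×0.231
        = 0.688763 + 0.221118 = 0.909881
Configurations with influenza contribute 0.221118, so
  P(influenza | fever, bacterial infection) = 0.221118 / 0.909881 ≈ 0.2430

P(influenza | fever) ≈ 0.3854; P(influenza | fever, bacterial infection) ≈ 0.2430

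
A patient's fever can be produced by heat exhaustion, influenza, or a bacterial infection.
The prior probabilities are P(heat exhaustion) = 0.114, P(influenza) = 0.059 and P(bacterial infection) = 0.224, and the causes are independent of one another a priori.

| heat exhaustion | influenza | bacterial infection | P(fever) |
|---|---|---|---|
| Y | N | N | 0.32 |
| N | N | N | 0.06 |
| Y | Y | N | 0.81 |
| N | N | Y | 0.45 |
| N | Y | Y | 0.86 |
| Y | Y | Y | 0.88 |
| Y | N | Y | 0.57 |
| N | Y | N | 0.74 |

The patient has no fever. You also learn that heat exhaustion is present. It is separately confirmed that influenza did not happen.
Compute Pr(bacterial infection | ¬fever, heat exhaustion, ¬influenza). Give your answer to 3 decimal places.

Pr(bacterial infection | ¬fever, heat exhaustion, ¬influenza) ≈ 0.154

Sum P(¬fever|·) weighted by the priors over both values of bacterial infection:
  P(¬fever | heat exhaustion, ¬influenza) = 0.68×0.776 + 0.43×0.224
        = 0.527680 + 0.096320 = 0.624000
Configurations with bacterial infection contribute 0.096320, so
  P(bacterial infection | ¬fever, heat exhaustion, ¬influenza) = 0.096320 / 0.624000 ≈ 0.154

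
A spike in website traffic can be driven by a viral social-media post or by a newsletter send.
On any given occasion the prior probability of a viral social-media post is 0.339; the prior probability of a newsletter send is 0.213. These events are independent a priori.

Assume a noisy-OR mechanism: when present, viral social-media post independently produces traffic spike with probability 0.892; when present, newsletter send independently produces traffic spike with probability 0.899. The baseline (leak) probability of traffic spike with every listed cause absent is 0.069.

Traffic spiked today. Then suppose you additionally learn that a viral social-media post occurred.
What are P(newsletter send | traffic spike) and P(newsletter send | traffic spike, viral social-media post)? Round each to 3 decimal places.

Under noisy-OR, P(traffic spike | causes) = 1 − (1−0.069)·∏(1−qᵢ) over the active causes.
P(traffic spike) = 0.069·0.661·0.787 + 0.905969·0.661·0.213 + 0.899452·0.339·0.787 + 0.989845·0.339·0.213 = 0.035894 + 0.127554 + 0.239967 + 0.071474 = 0.474889
Of this, 0.199028 comes from 0.127554 + 0.071474 (the newsletter send=true cases).
P(newsletter send | traffic spike) = 0.199028 / 0.474889 ≈ 0.419

Now also conditioning on viral social-media post=true:
Weight on newsletter send=true, given the evidence: 0.989845·0.213 = 0.210837
Denominator P(traffic spike | viral social-media post): 0.899452·0.787 + 0.989845·0.213 = 0.918706
P(newsletter send | traffic spike, viral social-media post) = 0.210837/0.918706 ≈ 0.229
— viral social-media post explains away the evidence for newsletter send.

P(newsletter send | traffic spike) ≈ 0.419; P(newsletter send | traffic spike, viral social-media post) ≈ 0.229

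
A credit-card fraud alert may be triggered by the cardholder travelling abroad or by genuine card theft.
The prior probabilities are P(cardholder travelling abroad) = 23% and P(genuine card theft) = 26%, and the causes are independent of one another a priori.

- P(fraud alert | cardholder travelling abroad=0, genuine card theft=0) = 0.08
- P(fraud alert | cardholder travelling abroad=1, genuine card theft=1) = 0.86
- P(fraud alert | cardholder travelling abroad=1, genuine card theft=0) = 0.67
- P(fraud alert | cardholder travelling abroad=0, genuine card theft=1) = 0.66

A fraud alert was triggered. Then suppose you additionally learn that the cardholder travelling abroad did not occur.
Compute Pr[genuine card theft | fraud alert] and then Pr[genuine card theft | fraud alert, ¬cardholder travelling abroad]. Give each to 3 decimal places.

P(fraud alert) = 0.08·0.77·0.74 + 0.66·0.77·0.26 + 0.67·0.23·0.74 + 0.86·0.23·0.26 = 0.045584 + 0.132132 + 0.114034 + 0.051428 = 0.343178
Of this, 0.183560 comes from 0.132132 + 0.051428 (the genuine card theft=true cases).
So P(genuine card theft | fraud alert) = 0.183560/0.343178 ≈ 0.535.

Now also conditioning on cardholder travelling abroad≠true:
P(fraud alert | ¬cardholder travelling abroad) = 0.08×0.74 + 0.66×0.26 = 0.059200 + 0.171600 = 0.230800
The genuine card theft-present share is 0.66×0.26 = 0.171600.
Hence the posterior is 0.171600/0.230800 ≈ 0.744.

Pr[genuine card theft | fraud alert] ≈ 0.535; Pr[genuine card theft | fraud alert, ¬cardholder travelling abroad] ≈ 0.744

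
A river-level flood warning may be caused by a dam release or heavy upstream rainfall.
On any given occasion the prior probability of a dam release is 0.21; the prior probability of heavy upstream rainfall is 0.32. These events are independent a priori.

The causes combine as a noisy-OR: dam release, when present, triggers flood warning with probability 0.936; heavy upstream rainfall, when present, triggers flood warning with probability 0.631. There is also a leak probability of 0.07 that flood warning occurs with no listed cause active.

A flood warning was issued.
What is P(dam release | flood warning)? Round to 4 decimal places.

P(dam release | flood warning) ≈ 0.4955

Under noisy-OR, P(flood warning | causes) = 1 − (1−0.07)·∏(1−qᵢ) over the active causes.
Numerator (weight on configurations with dam release): 0.134301 + 0.065724 = 0.200025
The normalizing constant is 0.07·0.79·0.68 + 0.65683·0.79·0.32 + 0.94048·0.21·0.68 + 0.978037·0.21·0.32 = 0.403676
P(dam release | flood warning) = 0.200025/0.403676 ≈ 0.4955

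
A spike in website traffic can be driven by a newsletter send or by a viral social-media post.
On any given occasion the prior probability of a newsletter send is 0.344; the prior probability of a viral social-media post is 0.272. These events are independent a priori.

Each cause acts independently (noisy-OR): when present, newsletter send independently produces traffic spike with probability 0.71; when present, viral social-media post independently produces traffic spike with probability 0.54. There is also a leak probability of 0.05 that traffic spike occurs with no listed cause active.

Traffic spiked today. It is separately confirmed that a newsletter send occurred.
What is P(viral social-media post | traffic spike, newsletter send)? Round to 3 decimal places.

P(viral social-media post | traffic spike, newsletter send) ≈ 0.311

Under noisy-OR, P(traffic spike | causes) = 1 − (1−0.05)·∏(1−qᵢ) over the active causes.
P(traffic spike | newsletter send) = 0.7245·0.728 + 0.87327·0.272 = 0.527436 + 0.237529 = 0.764965
Of this, 0.237529 comes from 0.87327·0.272 (the viral social-media post=true cases).
So P(viral social-media post | traffic spike, newsletter send) = 0.237529/0.764965 ≈ 0.311.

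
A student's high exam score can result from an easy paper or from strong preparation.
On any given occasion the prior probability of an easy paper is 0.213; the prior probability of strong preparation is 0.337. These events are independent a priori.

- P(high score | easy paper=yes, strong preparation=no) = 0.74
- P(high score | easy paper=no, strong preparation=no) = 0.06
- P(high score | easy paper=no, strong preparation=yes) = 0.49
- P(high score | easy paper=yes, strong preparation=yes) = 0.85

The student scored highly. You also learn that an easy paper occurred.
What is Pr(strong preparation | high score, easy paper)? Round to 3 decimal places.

Weight on strong preparation=true, given the evidence: 0.85·0.337 = 0.286450
Normalizer over all consistent configurations: 0.74·0.663 + 0.85·0.337 = 0.777070
Posterior = 0.286450 / 0.777070 ≈ 0.369

Pr(strong preparation | high score, easy paper) ≈ 0.369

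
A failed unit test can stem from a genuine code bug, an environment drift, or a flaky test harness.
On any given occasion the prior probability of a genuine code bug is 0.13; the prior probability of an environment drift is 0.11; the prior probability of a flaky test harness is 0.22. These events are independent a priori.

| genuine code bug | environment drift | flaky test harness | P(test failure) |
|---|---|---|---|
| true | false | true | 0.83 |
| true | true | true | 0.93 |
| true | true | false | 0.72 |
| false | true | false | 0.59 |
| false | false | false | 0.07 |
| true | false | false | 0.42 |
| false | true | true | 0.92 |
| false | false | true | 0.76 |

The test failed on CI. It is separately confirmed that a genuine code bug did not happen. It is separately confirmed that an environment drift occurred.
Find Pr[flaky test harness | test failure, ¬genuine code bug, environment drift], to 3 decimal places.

P(test failure | ¬genuine code bug, environment drift) = 0.59×0.78 + 0.92×0.22 = 0.460200 + 0.202400 = 0.662600
The flaky test harness-present share is 0.92×0.22 = 0.202400.
So P(flaky test harness | test failure, ¬genuine code bug, environment drift) = 0.202400/0.662600 ≈ 0.305.

Pr[flaky test harness | test failure, ¬genuine code bug, environment drift] ≈ 0.305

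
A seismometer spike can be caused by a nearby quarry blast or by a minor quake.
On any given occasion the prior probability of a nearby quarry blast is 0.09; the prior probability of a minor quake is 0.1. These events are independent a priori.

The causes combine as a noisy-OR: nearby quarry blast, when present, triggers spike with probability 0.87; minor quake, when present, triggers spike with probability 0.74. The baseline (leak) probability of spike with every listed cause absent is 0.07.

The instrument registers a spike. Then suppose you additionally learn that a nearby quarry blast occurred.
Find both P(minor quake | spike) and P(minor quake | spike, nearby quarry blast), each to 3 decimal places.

P(minor quake | spike) ≈ 0.377; P(minor quake | spike, nearby quarry blast) ≈ 0.109

Under noisy-OR, P(spike | causes) = 1 − (1−0.07)·∏(1−qᵢ) over the active causes.
P(spike) = 0.07*0.91*0.9 + 0.7582*0.91*0.1 + 0.8791*0.09*0.9 + 0.968566*0.09*0.1 = 0.057330 + 0.068996 + 0.071207 + 0.008717 = 0.206250
Restricting to configurations with minor quake present: 0.068996 + 0.008717 = 0.077713.
Hence the posterior is 0.077713/0.206250 ≈ 0.377.

Now condition on the additional information:
Enumerate both values of minor quake and weight by the priors:
  P(spike | nearby quarry blast) = 0.8791*0.9 + 0.968566*0.1
        = 0.791190 + 0.096857 = 0.888047
The terms with minor quake present sum to 0.096857, so
  P(minor quake | spike, nearby quarry blast) = 0.096857 / 0.888047 ≈ 0.109
Conditioning on nearby quarry blast lowers the posterior on minor quake: the classic explaining-away effect in a common-effect structure.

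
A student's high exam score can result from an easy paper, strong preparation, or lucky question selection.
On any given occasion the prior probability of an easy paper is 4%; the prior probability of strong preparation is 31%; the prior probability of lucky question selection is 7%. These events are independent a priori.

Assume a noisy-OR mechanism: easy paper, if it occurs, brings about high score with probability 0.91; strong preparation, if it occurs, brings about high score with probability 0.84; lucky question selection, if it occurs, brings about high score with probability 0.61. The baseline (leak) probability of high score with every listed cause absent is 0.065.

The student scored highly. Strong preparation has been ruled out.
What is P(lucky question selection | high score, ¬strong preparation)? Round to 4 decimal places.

Under noisy-OR, P(high score | causes) = 1 − (1−0.065)·∏(1−qᵢ) over the active causes.
Enumerate the 4 (easy paper, lucky question selection) configurations and weight by the priors:
  P(high score | ¬strong preparation) = 0.065*0.96*0.93 + 0.63535*0.96*0.07 + 0.91585*0.04*0.93 + 0.967182*0.04*0.07
        = 0.058032 + 0.042696 + 0.034070 + 0.002708 = 0.137506
Configurations with lucky question selection contribute 0.045404, so
  P(lucky question selection | high score, ¬strong preparation) = 0.045404 / 0.137506 ≈ 0.3302

P(lucky question selection | high score, ¬strong preparation) ≈ 0.3302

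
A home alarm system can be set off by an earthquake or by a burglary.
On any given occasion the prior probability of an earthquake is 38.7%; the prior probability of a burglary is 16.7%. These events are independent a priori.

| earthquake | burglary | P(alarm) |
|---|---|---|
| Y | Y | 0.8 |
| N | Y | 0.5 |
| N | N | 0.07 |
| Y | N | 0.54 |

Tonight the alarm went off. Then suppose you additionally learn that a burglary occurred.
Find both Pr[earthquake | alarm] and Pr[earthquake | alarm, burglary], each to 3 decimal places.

Enumerate the 4 (earthquake, burglary) configurations and weight by the priors:
  P(alarm) = 0.07×0.613×0.833 + 0.5×0.613×0.167 + 0.54×0.387×0.833 + 0.8×0.387×0.167
        = 0.035744 + 0.051186 + 0.174080 + 0.051703 = 0.312713
Configurations with earthquake contribute 0.225783, so
  P(earthquake | alarm) = 0.225783 / 0.312713 ≈ 0.722

Now also conditioning on burglary=true:
P(alarm | burglary) = 0.5×0.613 + 0.8×0.387 = 0.306500 + 0.309600 = 0.616100
Restricting to configurations with earthquake present: 0.8×0.387 = 0.309600.
P(earthquake | alarm, burglary) = 0.309600 / 0.616100 ≈ 0.503

Pr[earthquake | alarm] ≈ 0.722; Pr[earthquake | alarm, burglary] ≈ 0.503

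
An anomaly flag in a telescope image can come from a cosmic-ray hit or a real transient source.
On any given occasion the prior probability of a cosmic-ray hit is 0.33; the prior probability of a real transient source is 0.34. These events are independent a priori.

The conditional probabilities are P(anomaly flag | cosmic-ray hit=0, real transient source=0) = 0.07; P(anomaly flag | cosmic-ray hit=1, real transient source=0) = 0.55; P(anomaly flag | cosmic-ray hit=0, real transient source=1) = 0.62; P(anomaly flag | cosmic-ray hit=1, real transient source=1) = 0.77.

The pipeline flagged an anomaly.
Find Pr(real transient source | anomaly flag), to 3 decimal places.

P(anomaly flag) = 0.07×0.67×0.66 + 0.62×0.67×0.34 + 0.55×0.33×0.66 + 0.77×0.33×0.34 = 0.030954 + 0.141236 + 0.119790 + 0.086394 = 0.378374
Of this, 0.227630 comes from 0.141236 + 0.086394 (the real transient source=true cases).
P(real transient source | anomaly flag) = 0.227630 / 0.378374 ≈ 0.602

Pr(real transient source | anomaly flag) ≈ 0.602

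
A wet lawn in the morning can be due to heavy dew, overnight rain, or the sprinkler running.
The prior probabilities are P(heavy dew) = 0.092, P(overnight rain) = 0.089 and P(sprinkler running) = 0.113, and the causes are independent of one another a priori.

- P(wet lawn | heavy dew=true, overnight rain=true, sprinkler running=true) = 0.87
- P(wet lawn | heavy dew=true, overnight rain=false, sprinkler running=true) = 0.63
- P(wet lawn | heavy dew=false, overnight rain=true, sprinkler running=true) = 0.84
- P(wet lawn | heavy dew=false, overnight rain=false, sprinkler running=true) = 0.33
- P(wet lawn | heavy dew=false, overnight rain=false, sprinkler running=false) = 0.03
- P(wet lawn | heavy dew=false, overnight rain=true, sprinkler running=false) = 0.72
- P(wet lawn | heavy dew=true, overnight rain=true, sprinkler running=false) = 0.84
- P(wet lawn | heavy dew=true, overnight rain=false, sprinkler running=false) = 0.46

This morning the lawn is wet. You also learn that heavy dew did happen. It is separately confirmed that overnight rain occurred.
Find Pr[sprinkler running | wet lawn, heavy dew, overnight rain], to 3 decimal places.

Pr[sprinkler running | wet lawn, heavy dew, overnight rain] ≈ 0.117

P(wet lawn | heavy dew, overnight rain) = 0.84·0.887 + 0.87·0.113 = 0.745080 + 0.098310 = 0.843390
Of this, 0.098310 comes from 0.87·0.113 (the sprinkler running=true cases).
So P(sprinkler running | wet lawn, heavy dew, overnight rain) = 0.098310/0.843390 ≈ 0.117.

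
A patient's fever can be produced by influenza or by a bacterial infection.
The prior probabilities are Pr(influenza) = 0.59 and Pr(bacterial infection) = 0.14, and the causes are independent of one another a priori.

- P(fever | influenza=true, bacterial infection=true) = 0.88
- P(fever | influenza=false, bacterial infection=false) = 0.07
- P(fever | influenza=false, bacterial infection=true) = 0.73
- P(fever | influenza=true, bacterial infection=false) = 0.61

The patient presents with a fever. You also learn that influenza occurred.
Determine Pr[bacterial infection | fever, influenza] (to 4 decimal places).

Enumerate both values of bacterial infection and weight by the priors:
  P(fever | influenza) = 0.61×0.86 + 0.88×0.14
        = 0.524600 + 0.123200 = 0.647800
The terms with bacterial infection present sum to 0.123200, so
  P(bacterial infection | fever, influenza) = 0.123200 / 0.647800 ≈ 0.1902

Pr[bacterial infection | fever, influenza] ≈ 0.1902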